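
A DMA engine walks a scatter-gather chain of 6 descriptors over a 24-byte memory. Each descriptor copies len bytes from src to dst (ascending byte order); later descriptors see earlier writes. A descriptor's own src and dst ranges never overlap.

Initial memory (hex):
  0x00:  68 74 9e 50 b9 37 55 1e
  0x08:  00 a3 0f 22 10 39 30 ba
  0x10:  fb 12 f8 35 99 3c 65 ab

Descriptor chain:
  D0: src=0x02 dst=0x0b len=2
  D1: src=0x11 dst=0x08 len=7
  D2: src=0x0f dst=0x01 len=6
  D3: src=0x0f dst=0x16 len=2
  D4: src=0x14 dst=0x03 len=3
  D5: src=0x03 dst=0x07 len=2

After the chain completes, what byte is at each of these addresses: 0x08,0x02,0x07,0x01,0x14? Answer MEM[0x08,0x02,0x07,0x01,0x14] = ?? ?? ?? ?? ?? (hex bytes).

MEM[0x08,0x02,0x07,0x01,0x14] = 3c fb 99 ba 99

D0: mem[0x0b..0x0c] <- [9e 50]
D1: mem[0x08..0x0e] <- [12 f8 35 99 3c 65 ab]
D2: mem[0x01..0x06] <- [ba fb 12 f8 35 99]
D3: mem[0x16..0x17] <- [ba fb]
D4: mem[0x03..0x05] <- [99 3c ba]
D5: mem[0x07..0x08] <- [99 3c]
query mem[0x08]=0x3c, mem[0x02]=0xfb, mem[0x07]=0x99, mem[0x01]=0xba, mem[0x14]=0x99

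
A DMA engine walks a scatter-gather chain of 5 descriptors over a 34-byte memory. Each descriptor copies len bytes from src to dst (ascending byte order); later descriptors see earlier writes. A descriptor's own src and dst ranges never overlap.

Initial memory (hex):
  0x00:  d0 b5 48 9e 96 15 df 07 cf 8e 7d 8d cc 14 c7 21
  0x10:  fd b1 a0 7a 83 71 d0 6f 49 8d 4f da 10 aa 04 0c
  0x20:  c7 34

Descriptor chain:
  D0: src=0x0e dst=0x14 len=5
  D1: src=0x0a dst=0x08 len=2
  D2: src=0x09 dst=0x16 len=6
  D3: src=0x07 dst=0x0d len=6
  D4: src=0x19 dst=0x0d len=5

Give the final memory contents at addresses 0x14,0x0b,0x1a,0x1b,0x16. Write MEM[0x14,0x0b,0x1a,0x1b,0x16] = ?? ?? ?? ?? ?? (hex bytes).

[0] 0x0e->0x14 len=5 : c7 21 fd b1 a0
[1] 0x0a->0x08 len=2 : 7d 8d
[2] 0x09->0x16 len=6 : 8d 7d 8d cc 14 c7
[3] 0x07->0x0d len=6 : 07 7d 8d 7d 8d cc
[4] 0x19->0x0d len=5 : cc 14 c7 10 aa
query mem[0x14]=0xc7, mem[0x0b]=0x8d, mem[0x1a]=0x14, mem[0x1b]=0xc7, mem[0x16]=0x8d

MEM[0x14,0x0b,0x1a,0x1b,0x16] = c7 8d 14 c7 8d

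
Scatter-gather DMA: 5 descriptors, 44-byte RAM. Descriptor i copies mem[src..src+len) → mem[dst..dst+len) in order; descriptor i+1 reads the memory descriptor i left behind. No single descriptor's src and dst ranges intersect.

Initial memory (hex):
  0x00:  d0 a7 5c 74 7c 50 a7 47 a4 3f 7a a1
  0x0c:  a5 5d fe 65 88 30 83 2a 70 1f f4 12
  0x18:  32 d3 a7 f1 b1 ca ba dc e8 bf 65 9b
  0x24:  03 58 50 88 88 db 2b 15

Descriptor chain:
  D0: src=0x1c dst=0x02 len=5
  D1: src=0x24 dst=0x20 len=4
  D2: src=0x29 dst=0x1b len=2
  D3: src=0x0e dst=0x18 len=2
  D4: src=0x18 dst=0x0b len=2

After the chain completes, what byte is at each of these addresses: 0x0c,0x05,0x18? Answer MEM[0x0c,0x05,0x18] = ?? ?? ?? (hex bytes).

MEM[0x0c,0x05,0x18] = 65 dc fe

[0] 0x1c->0x02 len=5 : b1 ca ba dc e8
[1] 0x24->0x20 len=4 : 03 58 50 88
[2] 0x29->0x1b len=2 : db 2b
[3] 0x0e->0x18 len=2 : fe 65
[4] 0x18->0x0b len=2 : fe 65
query mem[0x0c]=0x65, mem[0x05]=0xdc, mem[0x18]=0xfe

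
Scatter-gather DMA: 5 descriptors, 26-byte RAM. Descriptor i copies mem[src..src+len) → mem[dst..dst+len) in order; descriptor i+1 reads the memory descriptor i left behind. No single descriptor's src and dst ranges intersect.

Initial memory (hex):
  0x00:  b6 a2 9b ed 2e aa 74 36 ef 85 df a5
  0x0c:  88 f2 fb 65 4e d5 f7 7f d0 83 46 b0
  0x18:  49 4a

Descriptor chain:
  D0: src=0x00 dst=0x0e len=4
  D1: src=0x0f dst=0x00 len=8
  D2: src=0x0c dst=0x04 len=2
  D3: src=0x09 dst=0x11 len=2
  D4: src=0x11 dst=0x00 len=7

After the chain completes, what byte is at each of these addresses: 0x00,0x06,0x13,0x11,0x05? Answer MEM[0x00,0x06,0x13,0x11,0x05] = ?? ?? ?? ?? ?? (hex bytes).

  after D0: wrote 4B at 0x0e = b6a29bed
  after D1: wrote 8B at 0x00 = a29bedf77fd08346
  after D2: wrote 2B at 0x04 = 88f2
  after D3: wrote 2B at 0x11 = 85df
  after D4: wrote 7B at 0x00 = 85df7fd08346b0
query mem[0x00]=0x85, mem[0x06]=0xb0, mem[0x13]=0x7f, mem[0x11]=0x85, mem[0x05]=0x46

MEM[0x00,0x06,0x13,0x11,0x05] = 85 b0 7f 85 46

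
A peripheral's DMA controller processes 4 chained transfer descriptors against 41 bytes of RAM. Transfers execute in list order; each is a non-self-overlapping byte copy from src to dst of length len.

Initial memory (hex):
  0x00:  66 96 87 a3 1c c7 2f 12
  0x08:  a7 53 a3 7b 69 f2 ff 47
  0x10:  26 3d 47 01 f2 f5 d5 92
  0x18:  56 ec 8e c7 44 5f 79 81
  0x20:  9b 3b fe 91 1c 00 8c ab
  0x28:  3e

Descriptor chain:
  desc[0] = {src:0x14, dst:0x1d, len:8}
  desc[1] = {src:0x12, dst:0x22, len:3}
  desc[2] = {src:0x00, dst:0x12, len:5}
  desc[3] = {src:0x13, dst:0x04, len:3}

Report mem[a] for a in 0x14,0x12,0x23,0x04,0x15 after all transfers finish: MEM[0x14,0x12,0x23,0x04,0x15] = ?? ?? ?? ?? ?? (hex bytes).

MEM[0x14,0x12,0x23,0x04,0x15] = 87 66 01 96 a3

D0: mem[0x1d..0x24] <- [f2 f5 d5 92 56 ec 8e c7]
D1: mem[0x22..0x24] <- [47 01 f2]
D2: mem[0x12..0x16] <- [66 96 87 a3 1c]
D3: mem[0x04..0x06] <- [96 87 a3]
query mem[0x14]=0x87, mem[0x12]=0x66, mem[0x23]=0x01, mem[0x04]=0x96, mem[0x15]=0xa3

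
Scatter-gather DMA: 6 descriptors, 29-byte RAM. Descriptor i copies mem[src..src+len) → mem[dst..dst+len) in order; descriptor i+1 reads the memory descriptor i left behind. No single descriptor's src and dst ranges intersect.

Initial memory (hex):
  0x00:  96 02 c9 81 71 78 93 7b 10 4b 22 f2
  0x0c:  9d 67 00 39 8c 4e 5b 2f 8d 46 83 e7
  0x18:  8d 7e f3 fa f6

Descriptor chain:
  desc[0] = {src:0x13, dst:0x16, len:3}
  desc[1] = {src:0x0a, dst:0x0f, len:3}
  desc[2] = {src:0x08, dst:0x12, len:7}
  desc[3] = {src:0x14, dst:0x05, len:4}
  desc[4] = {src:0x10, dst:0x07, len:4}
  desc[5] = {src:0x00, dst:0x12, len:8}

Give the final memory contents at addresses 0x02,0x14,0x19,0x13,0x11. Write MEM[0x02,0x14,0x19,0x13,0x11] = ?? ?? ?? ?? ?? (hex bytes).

MEM[0x02,0x14,0x19,0x13,0x11] = c9 c9 f2 02 9d

#0 dst[0x16+3] := {0x2f,0x8d,0x46}
#1 dst[0x0f+3] := {0x22,0xf2,0x9d}
#2 dst[0x12+7] := {0x10,0x4b,0x22,0xf2,0x9d,0x67,0x00}
#3 dst[0x05+4] := {0x22,0xf2,0x9d,0x67}
#4 dst[0x07+4] := {0xf2,0x9d,0x10,0x4b}
#5 dst[0x12+8] := {0x96,0x02,0xc9,0x81,0x71,0x22,0xf2,0xf2}
query mem[0x02]=0xc9, mem[0x14]=0xc9, mem[0x19]=0xf2, mem[0x13]=0x02, mem[0x11]=0x9d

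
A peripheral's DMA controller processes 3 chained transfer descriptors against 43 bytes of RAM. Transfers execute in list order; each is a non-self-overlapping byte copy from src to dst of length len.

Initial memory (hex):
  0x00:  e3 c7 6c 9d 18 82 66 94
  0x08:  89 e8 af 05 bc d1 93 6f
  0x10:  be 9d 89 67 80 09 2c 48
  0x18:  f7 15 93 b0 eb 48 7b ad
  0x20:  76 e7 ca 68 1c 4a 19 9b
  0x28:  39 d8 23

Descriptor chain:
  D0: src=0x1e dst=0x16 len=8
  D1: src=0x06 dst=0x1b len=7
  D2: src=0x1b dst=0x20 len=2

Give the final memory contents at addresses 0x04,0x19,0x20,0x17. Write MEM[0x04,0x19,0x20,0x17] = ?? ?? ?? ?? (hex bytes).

MEM[0x04,0x19,0x20,0x17] = 18 e7 66 ad

  after D0: wrote 8B at 0x16 = 7bad76e7ca681c4a
  after D1: wrote 7B at 0x1b = 669489e8af05bc
  after D2: wrote 2B at 0x20 = 6694
query mem[0x04]=0x18, mem[0x19]=0xe7, mem[0x20]=0x66, mem[0x17]=0xad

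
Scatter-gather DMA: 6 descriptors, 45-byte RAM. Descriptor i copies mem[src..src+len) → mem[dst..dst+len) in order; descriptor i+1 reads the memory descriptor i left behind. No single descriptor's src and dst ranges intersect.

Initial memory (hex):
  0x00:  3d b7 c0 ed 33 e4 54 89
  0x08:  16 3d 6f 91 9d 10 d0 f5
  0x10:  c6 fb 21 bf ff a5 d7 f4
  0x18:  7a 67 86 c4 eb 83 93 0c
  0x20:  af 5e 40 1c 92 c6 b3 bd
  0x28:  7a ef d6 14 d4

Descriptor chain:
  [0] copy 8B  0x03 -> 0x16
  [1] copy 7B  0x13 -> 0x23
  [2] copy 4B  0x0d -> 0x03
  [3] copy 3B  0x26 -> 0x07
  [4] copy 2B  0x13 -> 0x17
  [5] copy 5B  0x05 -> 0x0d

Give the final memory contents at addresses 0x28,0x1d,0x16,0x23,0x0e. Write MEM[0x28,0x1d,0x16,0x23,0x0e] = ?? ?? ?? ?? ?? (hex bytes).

MEM[0x28,0x1d,0x16,0x23,0x0e] = e4 6f ed bf c6

  after D0: wrote 8B at 0x16 = ed33e45489163d6f
  after D1: wrote 7B at 0x23 = bfffa5ed33e454
  after D2: wrote 4B at 0x03 = 10d0f5c6
  after D3: wrote 3B at 0x07 = ed33e4
  after D4: wrote 2B at 0x17 = bfff
  after D5: wrote 5B at 0x0d = f5c6ed33e4
query mem[0x28]=0xe4, mem[0x1d]=0x6f, mem[0x16]=0xed, mem[0x23]=0xbf, mem[0x0e]=0xc6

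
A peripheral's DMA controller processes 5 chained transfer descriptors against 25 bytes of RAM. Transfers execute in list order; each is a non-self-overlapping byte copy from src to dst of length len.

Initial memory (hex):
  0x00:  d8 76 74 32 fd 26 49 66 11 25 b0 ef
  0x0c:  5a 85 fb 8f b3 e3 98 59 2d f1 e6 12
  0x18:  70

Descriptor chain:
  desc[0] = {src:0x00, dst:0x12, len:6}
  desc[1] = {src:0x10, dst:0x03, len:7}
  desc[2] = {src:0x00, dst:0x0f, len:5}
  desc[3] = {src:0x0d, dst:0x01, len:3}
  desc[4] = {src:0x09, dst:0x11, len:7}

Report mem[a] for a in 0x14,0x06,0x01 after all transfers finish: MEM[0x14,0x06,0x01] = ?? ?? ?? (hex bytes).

MEM[0x14,0x06,0x01] = 5a 76 85

D0: mem[0x12..0x17] <- [d8 76 74 32 fd 26]
D1: mem[0x03..0x09] <- [b3 e3 d8 76 74 32 fd]
D2: mem[0x0f..0x13] <- [d8 76 74 b3 e3]
D3: mem[0x01..0x03] <- [85 fb d8]
D4: mem[0x11..0x17] <- [fd b0 ef 5a 85 fb d8]
query mem[0x14]=0x5a, mem[0x06]=0x76, mem[0x01]=0x85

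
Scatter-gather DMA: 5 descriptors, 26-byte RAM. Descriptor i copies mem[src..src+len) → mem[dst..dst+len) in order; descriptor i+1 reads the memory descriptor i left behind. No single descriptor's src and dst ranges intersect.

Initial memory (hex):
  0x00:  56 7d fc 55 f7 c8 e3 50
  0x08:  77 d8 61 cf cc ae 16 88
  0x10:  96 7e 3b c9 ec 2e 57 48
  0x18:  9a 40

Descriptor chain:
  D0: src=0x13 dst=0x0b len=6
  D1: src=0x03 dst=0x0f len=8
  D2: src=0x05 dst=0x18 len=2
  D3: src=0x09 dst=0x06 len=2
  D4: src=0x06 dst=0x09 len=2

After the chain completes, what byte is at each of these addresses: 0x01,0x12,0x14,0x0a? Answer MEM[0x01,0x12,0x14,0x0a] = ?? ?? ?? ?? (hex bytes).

  after D0: wrote 6B at 0x0b = c9ec2e57489a
  after D1: wrote 8B at 0x0f = 55f7c8e35077d861
  after D2: wrote 2B at 0x18 = c8e3
  after D3: wrote 2B at 0x06 = d861
  after D4: wrote 2B at 0x09 = d861
query mem[0x01]=0x7d, mem[0x12]=0xe3, mem[0x14]=0x77, mem[0x0a]=0x61

MEM[0x01,0x12,0x14,0x0a] = 7d e3 77 61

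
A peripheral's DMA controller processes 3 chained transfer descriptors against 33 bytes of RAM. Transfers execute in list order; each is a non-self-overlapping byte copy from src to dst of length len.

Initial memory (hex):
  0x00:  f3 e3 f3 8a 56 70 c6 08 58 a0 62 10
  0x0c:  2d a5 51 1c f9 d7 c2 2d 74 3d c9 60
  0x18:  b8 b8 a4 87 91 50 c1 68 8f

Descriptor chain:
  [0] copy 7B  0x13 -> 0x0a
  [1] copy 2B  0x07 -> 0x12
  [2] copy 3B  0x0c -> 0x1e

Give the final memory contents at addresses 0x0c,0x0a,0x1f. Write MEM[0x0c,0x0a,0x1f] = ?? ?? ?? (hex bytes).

D0: mem[0x0a..0x10] <- [2d 74 3d c9 60 b8 b8]
D1: mem[0x12..0x13] <- [08 58]
D2: mem[0x1e..0x20] <- [3d c9 60]
query mem[0x0c]=0x3d, mem[0x0a]=0x2d, mem[0x1f]=0xc9

MEM[0x0c,0x0a,0x1f] = 3d 2d c9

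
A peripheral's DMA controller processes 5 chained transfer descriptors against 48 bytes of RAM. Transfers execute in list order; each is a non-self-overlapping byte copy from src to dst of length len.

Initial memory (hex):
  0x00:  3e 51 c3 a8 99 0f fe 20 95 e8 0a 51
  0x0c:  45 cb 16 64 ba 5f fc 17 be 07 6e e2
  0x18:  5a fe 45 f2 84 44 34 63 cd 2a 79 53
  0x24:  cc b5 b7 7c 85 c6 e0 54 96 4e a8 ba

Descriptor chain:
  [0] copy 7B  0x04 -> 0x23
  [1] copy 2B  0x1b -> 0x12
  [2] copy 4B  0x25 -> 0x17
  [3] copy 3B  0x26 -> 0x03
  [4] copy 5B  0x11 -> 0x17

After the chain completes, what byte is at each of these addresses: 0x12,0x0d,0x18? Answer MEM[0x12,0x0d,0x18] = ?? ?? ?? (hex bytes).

MEM[0x12,0x0d,0x18] = f2 cb f2

#0 dst[0x23+7] := {0x99,0x0f,0xfe,0x20,0x95,0xe8,0x0a}
#1 dst[0x12+2] := {0xf2,0x84}
#2 dst[0x17+4] := {0xfe,0x20,0x95,0xe8}
#3 dst[0x03+3] := {0x20,0x95,0xe8}
#4 dst[0x17+5] := {0x5f,0xf2,0x84,0xbe,0x07}
query mem[0x12]=0xf2, mem[0x0d]=0xcb, mem[0x18]=0xf2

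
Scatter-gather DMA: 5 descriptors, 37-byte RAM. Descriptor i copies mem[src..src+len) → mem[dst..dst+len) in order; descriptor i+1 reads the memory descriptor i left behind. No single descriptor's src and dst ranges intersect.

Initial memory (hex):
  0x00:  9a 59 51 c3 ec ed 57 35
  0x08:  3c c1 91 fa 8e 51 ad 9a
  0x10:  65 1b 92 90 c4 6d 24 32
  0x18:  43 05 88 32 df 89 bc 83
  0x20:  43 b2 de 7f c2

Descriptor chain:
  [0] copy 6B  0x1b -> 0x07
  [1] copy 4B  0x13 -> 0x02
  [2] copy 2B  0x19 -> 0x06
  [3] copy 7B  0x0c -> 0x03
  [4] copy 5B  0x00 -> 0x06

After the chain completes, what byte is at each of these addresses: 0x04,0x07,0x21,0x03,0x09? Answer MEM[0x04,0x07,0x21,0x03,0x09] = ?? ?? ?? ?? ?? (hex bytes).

MEM[0x04,0x07,0x21,0x03,0x09] = 51 59 b2 43 43

#0 dst[0x07+6] := {0x32,0xdf,0x89,0xbc,0x83,0x43}
#1 dst[0x02+4] := {0x90,0xc4,0x6d,0x24}
#2 dst[0x06+2] := {0x05,0x88}
#3 dst[0x03+7] := {0x43,0x51,0xad,0x9a,0x65,0x1b,0x92}
#4 dst[0x06+5] := {0x9a,0x59,0x90,0x43,0x51}
query mem[0x04]=0x51, mem[0x07]=0x59, mem[0x21]=0xb2, mem[0x03]=0x43, mem[0x09]=0x43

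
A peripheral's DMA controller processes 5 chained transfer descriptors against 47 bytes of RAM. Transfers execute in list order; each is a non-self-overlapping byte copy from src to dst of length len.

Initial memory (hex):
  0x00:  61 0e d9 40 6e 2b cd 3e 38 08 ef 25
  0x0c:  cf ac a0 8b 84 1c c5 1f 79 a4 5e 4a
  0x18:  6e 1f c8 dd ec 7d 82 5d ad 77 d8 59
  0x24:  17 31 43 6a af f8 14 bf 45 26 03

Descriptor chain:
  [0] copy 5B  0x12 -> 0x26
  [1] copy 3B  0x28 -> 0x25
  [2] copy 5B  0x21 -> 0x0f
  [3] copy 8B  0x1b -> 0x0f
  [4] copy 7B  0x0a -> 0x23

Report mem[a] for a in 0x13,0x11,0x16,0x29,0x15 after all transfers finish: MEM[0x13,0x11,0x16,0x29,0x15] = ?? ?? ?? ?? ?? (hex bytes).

  after D0: wrote 5B at 0x26 = c51f79a45e
  after D1: wrote 3B at 0x25 = 79a45e
  after D2: wrote 5B at 0x0f = 77d8591779
  after D3: wrote 8B at 0x0f = ddec7d825dad77d8
  after D4: wrote 7B at 0x23 = ef25cfaca0ddec
query mem[0x13]=0x5d, mem[0x11]=0x7d, mem[0x16]=0xd8, mem[0x29]=0xec, mem[0x15]=0x77

MEM[0x13,0x11,0x16,0x29,0x15] = 5d 7d d8 ec 77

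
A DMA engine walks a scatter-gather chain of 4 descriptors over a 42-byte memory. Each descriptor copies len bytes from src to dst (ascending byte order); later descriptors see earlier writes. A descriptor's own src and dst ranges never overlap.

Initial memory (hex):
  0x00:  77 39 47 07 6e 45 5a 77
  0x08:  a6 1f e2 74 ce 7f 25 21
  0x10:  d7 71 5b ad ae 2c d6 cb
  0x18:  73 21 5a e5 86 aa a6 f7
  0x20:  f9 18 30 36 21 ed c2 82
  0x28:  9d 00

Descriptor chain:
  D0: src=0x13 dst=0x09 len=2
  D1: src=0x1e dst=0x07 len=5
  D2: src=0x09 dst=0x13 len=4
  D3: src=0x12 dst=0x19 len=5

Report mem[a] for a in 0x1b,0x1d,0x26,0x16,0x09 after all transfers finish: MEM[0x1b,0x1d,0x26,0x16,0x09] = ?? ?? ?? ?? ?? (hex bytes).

MEM[0x1b,0x1d,0x26,0x16,0x09] = 18 ce c2 ce f9

#0 dst[0x09+2] := {0xad,0xae}
#1 dst[0x07+5] := {0xa6,0xf7,0xf9,0x18,0x30}
#2 dst[0x13+4] := {0xf9,0x18,0x30,0xce}
#3 dst[0x19+5] := {0x5b,0xf9,0x18,0x30,0xce}
query mem[0x1b]=0x18, mem[0x1d]=0xce, mem[0x26]=0xc2, mem[0x16]=0xce, mem[0x09]=0xf9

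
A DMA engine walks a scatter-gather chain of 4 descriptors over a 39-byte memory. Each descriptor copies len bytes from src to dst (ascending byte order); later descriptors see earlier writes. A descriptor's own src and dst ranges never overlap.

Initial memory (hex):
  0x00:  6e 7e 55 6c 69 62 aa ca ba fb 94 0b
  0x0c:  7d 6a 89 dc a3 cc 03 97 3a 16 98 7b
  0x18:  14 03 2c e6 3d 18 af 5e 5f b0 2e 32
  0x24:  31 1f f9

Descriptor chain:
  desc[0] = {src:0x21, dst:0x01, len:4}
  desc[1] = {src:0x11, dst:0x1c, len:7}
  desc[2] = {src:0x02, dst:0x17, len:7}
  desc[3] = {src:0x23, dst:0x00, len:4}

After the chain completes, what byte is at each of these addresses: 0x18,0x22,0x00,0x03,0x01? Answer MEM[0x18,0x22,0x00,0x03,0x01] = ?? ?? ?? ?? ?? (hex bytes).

MEM[0x18,0x22,0x00,0x03,0x01] = 32 7b 32 f9 31

D0: mem[0x01..0x04] <- [b0 2e 32 31]
D1: mem[0x1c..0x22] <- [cc 03 97 3a 16 98 7b]
D2: mem[0x17..0x1d] <- [2e 32 31 62 aa ca ba]
D3: mem[0x00..0x03] <- [32 31 1f f9]
query mem[0x18]=0x32, mem[0x22]=0x7b, mem[0x00]=0x32, mem[0x03]=0xf9, mem[0x01]=0x31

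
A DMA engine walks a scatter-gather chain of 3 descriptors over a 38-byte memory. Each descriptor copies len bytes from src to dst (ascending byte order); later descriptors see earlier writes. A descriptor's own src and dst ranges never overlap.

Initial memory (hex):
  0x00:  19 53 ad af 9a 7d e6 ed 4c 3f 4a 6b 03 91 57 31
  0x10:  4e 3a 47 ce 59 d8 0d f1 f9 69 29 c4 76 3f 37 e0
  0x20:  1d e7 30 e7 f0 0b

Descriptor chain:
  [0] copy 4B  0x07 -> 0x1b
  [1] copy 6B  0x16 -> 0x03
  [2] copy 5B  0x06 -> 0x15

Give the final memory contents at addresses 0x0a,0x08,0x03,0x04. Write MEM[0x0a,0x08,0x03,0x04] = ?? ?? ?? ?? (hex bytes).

MEM[0x0a,0x08,0x03,0x04] = 4a ed 0d f1

  after D0: wrote 4B at 0x1b = ed4c3f4a
  after D1: wrote 6B at 0x03 = 0df1f96929ed
  after D2: wrote 5B at 0x15 = 6929ed3f4a
query mem[0x0a]=0x4a, mem[0x08]=0xed, mem[0x03]=0x0d, mem[0x04]=0xf1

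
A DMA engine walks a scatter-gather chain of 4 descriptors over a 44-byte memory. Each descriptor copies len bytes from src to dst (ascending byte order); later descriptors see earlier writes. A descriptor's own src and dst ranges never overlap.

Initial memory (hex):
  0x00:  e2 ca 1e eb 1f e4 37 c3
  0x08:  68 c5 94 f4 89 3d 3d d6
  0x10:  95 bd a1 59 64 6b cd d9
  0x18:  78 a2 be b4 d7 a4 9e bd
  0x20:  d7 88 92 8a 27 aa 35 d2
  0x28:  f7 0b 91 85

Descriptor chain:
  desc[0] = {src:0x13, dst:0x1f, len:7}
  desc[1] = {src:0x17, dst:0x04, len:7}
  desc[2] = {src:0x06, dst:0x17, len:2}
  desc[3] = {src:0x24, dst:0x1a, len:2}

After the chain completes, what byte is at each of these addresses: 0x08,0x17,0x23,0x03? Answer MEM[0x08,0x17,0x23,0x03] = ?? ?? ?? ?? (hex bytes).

MEM[0x08,0x17,0x23,0x03] = b4 a2 d9 eb

#0 dst[0x1f+7] := {0x59,0x64,0x6b,0xcd,0xd9,0x78,0xa2}
#1 dst[0x04+7] := {0xd9,0x78,0xa2,0xbe,0xb4,0xd7,0xa4}
#2 dst[0x17+2] := {0xa2,0xbe}
#3 dst[0x1a+2] := {0x78,0xa2}
query mem[0x08]=0xb4, mem[0x17]=0xa2, mem[0x23]=0xd9, mem[0x03]=0xeb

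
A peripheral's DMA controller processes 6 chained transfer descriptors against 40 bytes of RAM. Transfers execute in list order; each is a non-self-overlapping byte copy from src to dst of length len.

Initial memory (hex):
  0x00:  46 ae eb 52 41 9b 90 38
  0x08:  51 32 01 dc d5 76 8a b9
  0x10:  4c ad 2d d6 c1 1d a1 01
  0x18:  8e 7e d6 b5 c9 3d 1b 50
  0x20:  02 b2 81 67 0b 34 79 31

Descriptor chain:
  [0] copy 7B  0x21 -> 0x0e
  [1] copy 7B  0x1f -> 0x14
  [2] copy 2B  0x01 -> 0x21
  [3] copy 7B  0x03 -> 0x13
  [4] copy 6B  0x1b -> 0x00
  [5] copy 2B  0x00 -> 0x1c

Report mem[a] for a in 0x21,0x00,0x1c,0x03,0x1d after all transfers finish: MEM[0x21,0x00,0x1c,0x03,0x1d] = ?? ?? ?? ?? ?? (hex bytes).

MEM[0x21,0x00,0x1c,0x03,0x1d] = ae b5 b5 1b c9

D0: mem[0x0e..0x14] <- [b2 81 67 0b 34 79 31]
D1: mem[0x14..0x1a] <- [50 02 b2 81 67 0b 34]
D2: mem[0x21..0x22] <- [ae eb]
D3: mem[0x13..0x19] <- [52 41 9b 90 38 51 32]
D4: mem[0x00..0x05] <- [b5 c9 3d 1b 50 02]
D5: mem[0x1c..0x1d] <- [b5 c9]
query mem[0x21]=0xae, mem[0x00]=0xb5, mem[0x1c]=0xb5, mem[0x03]=0x1b, mem[0x1d]=0xc9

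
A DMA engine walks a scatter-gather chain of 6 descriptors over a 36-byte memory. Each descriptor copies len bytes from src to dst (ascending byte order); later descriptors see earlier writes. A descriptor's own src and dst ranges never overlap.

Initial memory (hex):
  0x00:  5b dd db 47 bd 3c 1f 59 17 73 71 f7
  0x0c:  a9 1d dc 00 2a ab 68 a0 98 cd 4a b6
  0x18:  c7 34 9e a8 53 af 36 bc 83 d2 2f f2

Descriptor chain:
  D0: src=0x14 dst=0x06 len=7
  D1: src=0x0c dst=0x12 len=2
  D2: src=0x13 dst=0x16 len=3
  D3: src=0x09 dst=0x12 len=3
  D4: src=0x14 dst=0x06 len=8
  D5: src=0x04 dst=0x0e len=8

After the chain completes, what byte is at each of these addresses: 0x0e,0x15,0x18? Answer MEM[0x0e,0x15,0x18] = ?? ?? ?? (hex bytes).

D0: mem[0x06..0x0c] <- [98 cd 4a b6 c7 34 9e]
D1: mem[0x12..0x13] <- [9e 1d]
D2: mem[0x16..0x18] <- [1d 98 cd]
D3: mem[0x12..0x14] <- [b6 c7 34]
D4: mem[0x06..0x0d] <- [34 cd 1d 98 cd 34 9e a8]
D5: mem[0x0e..0x15] <- [bd 3c 34 cd 1d 98 cd 34]
query mem[0x0e]=0xbd, mem[0x15]=0x34, mem[0x18]=0xcd

MEM[0x0e,0x15,0x18] = bd 34 cd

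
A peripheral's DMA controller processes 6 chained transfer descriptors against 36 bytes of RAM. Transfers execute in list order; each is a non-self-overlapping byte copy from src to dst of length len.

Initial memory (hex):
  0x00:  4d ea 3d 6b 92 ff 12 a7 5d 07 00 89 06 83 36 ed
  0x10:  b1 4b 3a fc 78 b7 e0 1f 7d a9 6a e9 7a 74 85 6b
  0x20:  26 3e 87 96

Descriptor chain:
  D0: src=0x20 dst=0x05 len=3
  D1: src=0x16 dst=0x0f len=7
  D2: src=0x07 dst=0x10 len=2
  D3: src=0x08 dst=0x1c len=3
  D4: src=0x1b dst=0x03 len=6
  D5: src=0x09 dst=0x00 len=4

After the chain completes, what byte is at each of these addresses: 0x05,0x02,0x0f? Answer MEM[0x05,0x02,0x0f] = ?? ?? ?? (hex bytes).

#0 dst[0x05+3] := {0x26,0x3e,0x87}
#1 dst[0x0f+7] := {0xe0,0x1f,0x7d,0xa9,0x6a,0xe9,0x7a}
#2 dst[0x10+2] := {0x87,0x5d}
#3 dst[0x1c+3] := {0x5d,0x07,0x00}
#4 dst[0x03+6] := {0xe9,0x5d,0x07,0x00,0x6b,0x26}
#5 dst[0x00+4] := {0x07,0x00,0x89,0x06}
query mem[0x05]=0x07, mem[0x02]=0x89, mem[0x0f]=0xe0

MEM[0x05,0x02,0x0f] = 07 89 e0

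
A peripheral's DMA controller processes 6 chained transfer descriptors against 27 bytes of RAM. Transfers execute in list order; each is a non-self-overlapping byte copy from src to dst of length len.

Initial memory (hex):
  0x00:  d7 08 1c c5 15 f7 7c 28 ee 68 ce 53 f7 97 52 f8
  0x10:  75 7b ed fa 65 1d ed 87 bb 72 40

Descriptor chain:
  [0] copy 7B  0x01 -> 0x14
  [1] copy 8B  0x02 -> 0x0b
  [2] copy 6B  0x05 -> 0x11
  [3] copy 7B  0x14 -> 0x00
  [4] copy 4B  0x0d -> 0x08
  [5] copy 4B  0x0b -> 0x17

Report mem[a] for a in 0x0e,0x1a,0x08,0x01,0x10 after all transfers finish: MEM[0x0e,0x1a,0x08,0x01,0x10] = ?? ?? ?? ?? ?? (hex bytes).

#0 dst[0x14+7] := {0x08,0x1c,0xc5,0x15,0xf7,0x7c,0x28}
#1 dst[0x0b+8] := {0x1c,0xc5,0x15,0xf7,0x7c,0x28,0xee,0x68}
#2 dst[0x11+6] := {0xf7,0x7c,0x28,0xee,0x68,0xce}
#3 dst[0x00+7] := {0xee,0x68,0xce,0x15,0xf7,0x7c,0x28}
#4 dst[0x08+4] := {0x15,0xf7,0x7c,0x28}
#5 dst[0x17+4] := {0x28,0xc5,0x15,0xf7}
query mem[0x0e]=0xf7, mem[0x1a]=0xf7, mem[0x08]=0x15, mem[0x01]=0x68, mem[0x10]=0x28

MEM[0x0e,0x1a,0x08,0x01,0x10] = f7 f7 15 68 28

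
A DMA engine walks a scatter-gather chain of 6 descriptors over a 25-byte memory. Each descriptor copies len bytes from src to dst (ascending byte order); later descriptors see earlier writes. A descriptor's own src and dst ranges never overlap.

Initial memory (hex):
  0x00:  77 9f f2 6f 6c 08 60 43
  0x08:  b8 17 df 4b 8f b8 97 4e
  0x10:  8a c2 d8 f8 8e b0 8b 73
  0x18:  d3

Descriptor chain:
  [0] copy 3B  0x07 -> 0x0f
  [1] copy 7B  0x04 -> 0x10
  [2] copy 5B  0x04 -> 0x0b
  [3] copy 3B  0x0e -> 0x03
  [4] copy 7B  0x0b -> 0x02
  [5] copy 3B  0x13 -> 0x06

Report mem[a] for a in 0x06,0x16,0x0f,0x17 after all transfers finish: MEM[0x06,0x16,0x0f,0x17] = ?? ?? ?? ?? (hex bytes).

#0 dst[0x0f+3] := {0x43,0xb8,0x17}
#1 dst[0x10+7] := {0x6c,0x08,0x60,0x43,0xb8,0x17,0xdf}
#2 dst[0x0b+5] := {0x6c,0x08,0x60,0x43,0xb8}
#3 dst[0x03+3] := {0x43,0xb8,0x6c}
#4 dst[0x02+7] := {0x6c,0x08,0x60,0x43,0xb8,0x6c,0x08}
#5 dst[0x06+3] := {0x43,0xb8,0x17}
query mem[0x06]=0x43, mem[0x16]=0xdf, mem[0x0f]=0xb8, mem[0x17]=0x73

MEM[0x06,0x16,0x0f,0x17] = 43 df b8 73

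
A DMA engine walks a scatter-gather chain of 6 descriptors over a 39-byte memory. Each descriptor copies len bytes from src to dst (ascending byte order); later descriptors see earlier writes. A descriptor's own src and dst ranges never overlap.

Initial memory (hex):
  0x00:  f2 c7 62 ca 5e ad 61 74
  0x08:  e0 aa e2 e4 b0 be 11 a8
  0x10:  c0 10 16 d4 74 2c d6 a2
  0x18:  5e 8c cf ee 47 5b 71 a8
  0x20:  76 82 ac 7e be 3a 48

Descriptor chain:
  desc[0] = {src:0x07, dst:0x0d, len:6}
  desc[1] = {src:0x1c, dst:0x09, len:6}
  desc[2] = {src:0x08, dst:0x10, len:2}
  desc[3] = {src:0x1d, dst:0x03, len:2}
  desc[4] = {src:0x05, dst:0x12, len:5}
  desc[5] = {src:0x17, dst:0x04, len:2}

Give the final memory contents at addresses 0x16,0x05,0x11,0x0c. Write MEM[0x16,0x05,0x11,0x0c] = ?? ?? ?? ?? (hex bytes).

MEM[0x16,0x05,0x11,0x0c] = 47 5e 47 a8

[0] 0x07->0x0d len=6 : 74 e0 aa e2 e4 b0
[1] 0x1c->0x09 len=6 : 47 5b 71 a8 76 82
[2] 0x08->0x10 len=2 : e0 47
[3] 0x1d->0x03 len=2 : 5b 71
[4] 0x05->0x12 len=5 : ad 61 74 e0 47
[5] 0x17->0x04 len=2 : a2 5e
query mem[0x16]=0x47, mem[0x05]=0x5e, mem[0x11]=0x47, mem[0x0c]=0xa8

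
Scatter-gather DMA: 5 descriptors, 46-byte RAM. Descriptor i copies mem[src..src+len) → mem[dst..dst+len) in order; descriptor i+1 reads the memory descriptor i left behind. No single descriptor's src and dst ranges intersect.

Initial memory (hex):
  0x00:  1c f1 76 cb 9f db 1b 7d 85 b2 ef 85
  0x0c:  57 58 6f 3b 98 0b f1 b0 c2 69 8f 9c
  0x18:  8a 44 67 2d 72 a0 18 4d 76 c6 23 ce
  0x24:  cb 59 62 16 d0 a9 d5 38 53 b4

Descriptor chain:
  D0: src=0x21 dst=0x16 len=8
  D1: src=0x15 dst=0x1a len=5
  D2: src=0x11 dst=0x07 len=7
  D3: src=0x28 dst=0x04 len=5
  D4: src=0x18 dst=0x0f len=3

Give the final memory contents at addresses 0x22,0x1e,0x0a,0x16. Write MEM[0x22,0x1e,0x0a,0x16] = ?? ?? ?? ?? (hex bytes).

[0] 0x21->0x16 len=8 : c6 23 ce cb 59 62 16 d0
[1] 0x15->0x1a len=5 : 69 c6 23 ce cb
[2] 0x11->0x07 len=7 : 0b f1 b0 c2 69 c6 23
[3] 0x28->0x04 len=5 : d0 a9 d5 38 53
[4] 0x18->0x0f len=3 : ce cb 69
query mem[0x22]=0x23, mem[0x1e]=0xcb, mem[0x0a]=0xc2, mem[0x16]=0xc6

MEM[0x22,0x1e,0x0a,0x16] = 23 cb c2 c6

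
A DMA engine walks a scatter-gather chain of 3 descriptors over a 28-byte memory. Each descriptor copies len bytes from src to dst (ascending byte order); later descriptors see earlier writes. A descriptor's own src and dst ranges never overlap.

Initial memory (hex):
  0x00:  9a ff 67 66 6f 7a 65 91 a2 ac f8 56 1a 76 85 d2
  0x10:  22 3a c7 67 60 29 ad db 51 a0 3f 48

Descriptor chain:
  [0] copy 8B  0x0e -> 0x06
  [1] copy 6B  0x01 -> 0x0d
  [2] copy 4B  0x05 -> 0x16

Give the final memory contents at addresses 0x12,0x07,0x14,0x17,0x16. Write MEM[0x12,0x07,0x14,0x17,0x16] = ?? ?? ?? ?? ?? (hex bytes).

[0] 0x0e->0x06 len=8 : 85 d2 22 3a c7 67 60 29
[1] 0x01->0x0d len=6 : ff 67 66 6f 7a 85
[2] 0x05->0x16 len=4 : 7a 85 d2 22
query mem[0x12]=0x85, mem[0x07]=0xd2, mem[0x14]=0x60, mem[0x17]=0x85, mem[0x16]=0x7a

MEM[0x12,0x07,0x14,0x17,0x16] = 85 d2 60 85 7a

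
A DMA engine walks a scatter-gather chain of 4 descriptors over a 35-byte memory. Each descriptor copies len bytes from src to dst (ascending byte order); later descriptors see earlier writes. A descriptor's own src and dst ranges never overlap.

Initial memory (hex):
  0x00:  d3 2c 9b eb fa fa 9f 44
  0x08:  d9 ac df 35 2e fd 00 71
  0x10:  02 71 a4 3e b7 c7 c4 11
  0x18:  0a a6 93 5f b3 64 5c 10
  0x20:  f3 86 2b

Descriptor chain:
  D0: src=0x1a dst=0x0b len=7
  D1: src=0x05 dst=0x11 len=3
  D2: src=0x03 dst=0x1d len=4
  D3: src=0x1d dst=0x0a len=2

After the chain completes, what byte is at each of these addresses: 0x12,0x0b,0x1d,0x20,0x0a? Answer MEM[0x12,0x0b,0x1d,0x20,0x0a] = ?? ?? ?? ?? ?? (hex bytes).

[0] 0x1a->0x0b len=7 : 93 5f b3 64 5c 10 f3
[1] 0x05->0x11 len=3 : fa 9f 44
[2] 0x03->0x1d len=4 : eb fa fa 9f
[3] 0x1d->0x0a len=2 : eb fa
query mem[0x12]=0x9f, mem[0x0b]=0xfa, mem[0x1d]=0xeb, mem[0x20]=0x9f, mem[0x0a]=0xeb

MEM[0x12,0x0b,0x1d,0x20,0x0a] = 9f fa eb 9f eb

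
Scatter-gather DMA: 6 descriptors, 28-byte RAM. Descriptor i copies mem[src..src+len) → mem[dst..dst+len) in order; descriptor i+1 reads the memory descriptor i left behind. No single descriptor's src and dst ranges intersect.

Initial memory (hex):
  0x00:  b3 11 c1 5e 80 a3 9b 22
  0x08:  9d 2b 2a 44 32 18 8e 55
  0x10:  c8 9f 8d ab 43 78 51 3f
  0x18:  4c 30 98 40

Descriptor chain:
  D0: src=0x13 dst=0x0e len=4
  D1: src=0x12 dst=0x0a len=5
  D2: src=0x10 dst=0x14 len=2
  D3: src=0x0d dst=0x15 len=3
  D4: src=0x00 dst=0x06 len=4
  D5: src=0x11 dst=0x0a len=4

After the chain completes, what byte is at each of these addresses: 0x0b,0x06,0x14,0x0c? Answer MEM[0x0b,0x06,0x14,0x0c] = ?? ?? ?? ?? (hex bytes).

MEM[0x0b,0x06,0x14,0x0c] = 8d b3 78 ab

D0: mem[0x0e..0x11] <- [ab 43 78 51]
D1: mem[0x0a..0x0e] <- [8d ab 43 78 51]
D2: mem[0x14..0x15] <- [78 51]
D3: mem[0x15..0x17] <- [78 51 43]
D4: mem[0x06..0x09] <- [b3 11 c1 5e]
D5: mem[0x0a..0x0d] <- [51 8d ab 78]
query mem[0x0b]=0x8d, mem[0x06]=0xb3, mem[0x14]=0x78, mem[0x0c]=0xab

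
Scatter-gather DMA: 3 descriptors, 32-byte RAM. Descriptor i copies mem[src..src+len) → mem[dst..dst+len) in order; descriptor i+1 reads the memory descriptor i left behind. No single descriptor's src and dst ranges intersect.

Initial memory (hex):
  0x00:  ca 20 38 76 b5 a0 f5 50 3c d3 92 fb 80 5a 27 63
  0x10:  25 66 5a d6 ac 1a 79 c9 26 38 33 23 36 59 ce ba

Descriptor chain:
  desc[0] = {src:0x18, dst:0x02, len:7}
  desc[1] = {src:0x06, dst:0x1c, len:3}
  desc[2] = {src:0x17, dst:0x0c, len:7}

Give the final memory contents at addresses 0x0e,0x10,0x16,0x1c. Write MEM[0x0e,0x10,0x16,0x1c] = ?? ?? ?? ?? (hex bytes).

MEM[0x0e,0x10,0x16,0x1c] = 38 23 79 36

[0] 0x18->0x02 len=7 : 26 38 33 23 36 59 ce
[1] 0x06->0x1c len=3 : 36 59 ce
[2] 0x17->0x0c len=7 : c9 26 38 33 23 36 59
query mem[0x0e]=0x38, mem[0x10]=0x23, mem[0x16]=0x79, mem[0x1c]=0x36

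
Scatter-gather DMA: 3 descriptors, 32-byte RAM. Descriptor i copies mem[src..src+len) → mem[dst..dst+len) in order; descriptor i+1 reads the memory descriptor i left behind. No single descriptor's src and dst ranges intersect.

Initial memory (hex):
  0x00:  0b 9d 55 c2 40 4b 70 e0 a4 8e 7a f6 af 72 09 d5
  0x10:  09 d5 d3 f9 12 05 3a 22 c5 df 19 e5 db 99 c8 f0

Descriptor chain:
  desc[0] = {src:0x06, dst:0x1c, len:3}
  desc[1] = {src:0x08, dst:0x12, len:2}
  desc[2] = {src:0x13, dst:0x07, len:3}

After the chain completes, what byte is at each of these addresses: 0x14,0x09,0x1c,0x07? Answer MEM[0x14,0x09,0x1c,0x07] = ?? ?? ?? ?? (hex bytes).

MEM[0x14,0x09,0x1c,0x07] = 12 05 70 8e

D0: mem[0x1c..0x1e] <- [70 e0 a4]
D1: mem[0x12..0x13] <- [a4 8e]
D2: mem[0x07..0x09] <- [8e 12 05]
query mem[0x14]=0x12, mem[0x09]=0x05, mem[0x1c]=0x70, mem[0x07]=0x8e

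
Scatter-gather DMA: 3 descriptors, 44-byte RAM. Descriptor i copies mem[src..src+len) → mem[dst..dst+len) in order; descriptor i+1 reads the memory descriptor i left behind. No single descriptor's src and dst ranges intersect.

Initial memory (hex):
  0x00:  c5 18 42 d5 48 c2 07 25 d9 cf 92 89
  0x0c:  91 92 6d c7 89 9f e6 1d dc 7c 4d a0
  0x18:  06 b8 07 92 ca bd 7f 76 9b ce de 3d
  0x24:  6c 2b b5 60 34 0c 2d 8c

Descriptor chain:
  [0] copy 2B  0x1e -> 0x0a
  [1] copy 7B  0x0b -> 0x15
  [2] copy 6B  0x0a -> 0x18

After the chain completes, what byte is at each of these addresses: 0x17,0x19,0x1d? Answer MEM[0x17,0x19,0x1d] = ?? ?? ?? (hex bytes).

#0 dst[0x0a+2] := {0x7f,0x76}
#1 dst[0x15+7] := {0x76,0x91,0x92,0x6d,0xc7,0x89,0x9f}
#2 dst[0x18+6] := {0x7f,0x76,0x91,0x92,0x6d,0xc7}
query mem[0x17]=0x92, mem[0x19]=0x76, mem[0x1d]=0xc7

MEM[0x17,0x19,0x1d] = 92 76 c7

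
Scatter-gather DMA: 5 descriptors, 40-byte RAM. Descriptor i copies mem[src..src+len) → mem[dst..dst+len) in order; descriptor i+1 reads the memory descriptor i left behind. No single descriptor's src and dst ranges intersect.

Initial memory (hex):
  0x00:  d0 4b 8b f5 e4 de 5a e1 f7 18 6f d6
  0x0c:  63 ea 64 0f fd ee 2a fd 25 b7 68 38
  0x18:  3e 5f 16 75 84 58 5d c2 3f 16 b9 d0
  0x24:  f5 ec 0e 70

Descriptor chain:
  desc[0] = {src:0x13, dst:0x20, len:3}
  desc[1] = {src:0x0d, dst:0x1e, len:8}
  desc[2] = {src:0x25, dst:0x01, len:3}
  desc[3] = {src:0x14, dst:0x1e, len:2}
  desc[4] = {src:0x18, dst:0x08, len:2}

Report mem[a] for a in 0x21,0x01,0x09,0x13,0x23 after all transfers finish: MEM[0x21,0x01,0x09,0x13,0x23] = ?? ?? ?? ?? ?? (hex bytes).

MEM[0x21,0x01,0x09,0x13,0x23] = fd 25 5f fd 2a

[0] 0x13->0x20 len=3 : fd 25 b7
[1] 0x0d->0x1e len=8 : ea 64 0f fd ee 2a fd 25
[2] 0x25->0x01 len=3 : 25 0e 70
[3] 0x14->0x1e len=2 : 25 b7
[4] 0x18->0x08 len=2 : 3e 5f
query mem[0x21]=0xfd, mem[0x01]=0x25, mem[0x09]=0x5f, mem[0x13]=0xfd, mem[0x23]=0x2a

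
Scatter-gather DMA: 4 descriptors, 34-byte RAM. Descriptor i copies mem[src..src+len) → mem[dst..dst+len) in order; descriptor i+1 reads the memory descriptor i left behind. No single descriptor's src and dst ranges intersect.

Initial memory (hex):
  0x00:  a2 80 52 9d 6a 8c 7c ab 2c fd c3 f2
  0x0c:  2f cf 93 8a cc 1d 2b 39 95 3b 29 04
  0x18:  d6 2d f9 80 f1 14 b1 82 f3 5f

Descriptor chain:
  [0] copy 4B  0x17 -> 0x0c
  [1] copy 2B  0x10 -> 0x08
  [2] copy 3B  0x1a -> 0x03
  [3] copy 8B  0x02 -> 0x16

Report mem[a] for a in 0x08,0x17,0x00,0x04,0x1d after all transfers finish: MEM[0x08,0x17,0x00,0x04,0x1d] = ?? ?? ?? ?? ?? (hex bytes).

[0] 0x17->0x0c len=4 : 04 d6 2d f9
[1] 0x10->0x08 len=2 : cc 1d
[2] 0x1a->0x03 len=3 : f9 80 f1
[3] 0x02->0x16 len=8 : 52 f9 80 f1 7c ab cc 1d
query mem[0x08]=0xcc, mem[0x17]=0xf9, mem[0x00]=0xa2, mem[0x04]=0x80, mem[0x1d]=0x1d

MEM[0x08,0x17,0x00,0x04,0x1d] = cc f9 a2 80 1d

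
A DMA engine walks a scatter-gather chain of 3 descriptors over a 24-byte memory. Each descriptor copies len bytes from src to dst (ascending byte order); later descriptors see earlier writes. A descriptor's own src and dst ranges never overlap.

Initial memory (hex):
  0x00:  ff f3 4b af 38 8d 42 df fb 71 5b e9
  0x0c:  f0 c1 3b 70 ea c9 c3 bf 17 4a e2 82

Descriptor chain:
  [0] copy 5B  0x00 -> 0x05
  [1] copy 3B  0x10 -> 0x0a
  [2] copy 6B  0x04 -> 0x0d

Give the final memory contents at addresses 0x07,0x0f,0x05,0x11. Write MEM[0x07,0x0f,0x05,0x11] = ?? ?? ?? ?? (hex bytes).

D0: mem[0x05..0x09] <- [ff f3 4b af 38]
D1: mem[0x0a..0x0c] <- [ea c9 c3]
D2: mem[0x0d..0x12] <- [38 ff f3 4b af 38]
query mem[0x07]=0x4b, mem[0x0f]=0xf3, mem[0x05]=0xff, mem[0x11]=0xaf

MEM[0x07,0x0f,0x05,0x11] = 4b f3 ff af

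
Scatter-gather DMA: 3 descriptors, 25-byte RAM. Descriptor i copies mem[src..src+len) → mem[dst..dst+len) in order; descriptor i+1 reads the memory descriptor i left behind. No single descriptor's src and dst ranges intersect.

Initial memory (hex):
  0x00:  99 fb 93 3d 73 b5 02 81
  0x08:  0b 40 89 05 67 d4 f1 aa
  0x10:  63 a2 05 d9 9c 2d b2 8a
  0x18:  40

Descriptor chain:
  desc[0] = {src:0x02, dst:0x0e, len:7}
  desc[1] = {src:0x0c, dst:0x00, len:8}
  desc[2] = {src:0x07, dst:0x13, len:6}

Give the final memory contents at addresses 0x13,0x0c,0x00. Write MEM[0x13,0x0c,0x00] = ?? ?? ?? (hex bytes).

MEM[0x13,0x0c,0x00] = 81 67 67

  after D0: wrote 7B at 0x0e = 933d73b502810b
  after D1: wrote 8B at 0x00 = 67d4933d73b50281
  after D2: wrote 6B at 0x13 = 810b40890567
query mem[0x13]=0x81, mem[0x0c]=0x67, mem[0x00]=0x67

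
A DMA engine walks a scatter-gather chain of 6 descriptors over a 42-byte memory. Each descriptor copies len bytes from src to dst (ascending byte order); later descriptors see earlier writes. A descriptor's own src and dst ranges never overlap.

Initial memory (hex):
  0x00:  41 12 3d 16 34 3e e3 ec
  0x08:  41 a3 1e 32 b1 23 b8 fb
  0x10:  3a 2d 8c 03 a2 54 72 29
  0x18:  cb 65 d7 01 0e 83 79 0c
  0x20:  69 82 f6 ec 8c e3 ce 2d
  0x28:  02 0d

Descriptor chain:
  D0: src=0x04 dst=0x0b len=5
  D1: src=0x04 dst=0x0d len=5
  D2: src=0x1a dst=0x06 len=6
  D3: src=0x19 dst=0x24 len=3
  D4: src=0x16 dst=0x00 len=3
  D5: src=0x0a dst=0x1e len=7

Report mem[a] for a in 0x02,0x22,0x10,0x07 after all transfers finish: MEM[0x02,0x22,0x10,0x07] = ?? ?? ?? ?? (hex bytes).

MEM[0x02,0x22,0x10,0x07] = cb 3e ec 01

#0 dst[0x0b+5] := {0x34,0x3e,0xe3,0xec,0x41}
#1 dst[0x0d+5] := {0x34,0x3e,0xe3,0xec,0x41}
#2 dst[0x06+6] := {0xd7,0x01,0x0e,0x83,0x79,0x0c}
#3 dst[0x24+3] := {0x65,0xd7,0x01}
#4 dst[0x00+3] := {0x72,0x29,0xcb}
#5 dst[0x1e+7] := {0x79,0x0c,0x3e,0x34,0x3e,0xe3,0xec}
query mem[0x02]=0xcb, mem[0x22]=0x3e, mem[0x10]=0xec, mem[0x07]=0x01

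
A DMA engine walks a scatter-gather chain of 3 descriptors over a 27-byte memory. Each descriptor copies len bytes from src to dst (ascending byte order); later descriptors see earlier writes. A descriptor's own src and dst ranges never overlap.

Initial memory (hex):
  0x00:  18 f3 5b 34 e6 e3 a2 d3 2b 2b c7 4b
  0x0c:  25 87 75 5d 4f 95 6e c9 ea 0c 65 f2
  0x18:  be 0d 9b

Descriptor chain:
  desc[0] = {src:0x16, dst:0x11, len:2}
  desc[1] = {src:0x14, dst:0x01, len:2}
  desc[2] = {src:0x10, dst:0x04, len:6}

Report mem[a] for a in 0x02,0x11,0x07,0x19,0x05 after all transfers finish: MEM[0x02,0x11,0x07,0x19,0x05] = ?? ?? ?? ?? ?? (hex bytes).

#0 dst[0x11+2] := {0x65,0xf2}
#1 dst[0x01+2] := {0xea,0x0c}
#2 dst[0x04+6] := {0x4f,0x65,0xf2,0xc9,0xea,0x0c}
query mem[0x02]=0x0c, mem[0x11]=0x65, mem[0x07]=0xc9, mem[0x19]=0x0d, mem[0x05]=0x65

MEM[0x02,0x11,0x07,0x19,0x05] = 0c 65 c9 0d 65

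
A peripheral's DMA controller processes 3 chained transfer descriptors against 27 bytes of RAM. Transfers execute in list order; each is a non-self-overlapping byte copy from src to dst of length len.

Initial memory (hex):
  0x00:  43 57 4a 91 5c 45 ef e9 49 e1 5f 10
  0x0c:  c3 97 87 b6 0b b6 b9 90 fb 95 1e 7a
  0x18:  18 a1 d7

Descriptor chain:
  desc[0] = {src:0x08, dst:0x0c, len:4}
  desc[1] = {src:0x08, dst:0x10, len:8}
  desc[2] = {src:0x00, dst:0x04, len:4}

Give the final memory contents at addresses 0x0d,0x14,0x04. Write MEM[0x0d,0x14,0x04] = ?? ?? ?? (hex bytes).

[0] 0x08->0x0c len=4 : 49 e1 5f 10
[1] 0x08->0x10 len=8 : 49 e1 5f 10 49 e1 5f 10
[2] 0x00->0x04 len=4 : 43 57 4a 91
query mem[0x0d]=0xe1, mem[0x14]=0x49, mem[0x04]=0x43

MEM[0x0d,0x14,0x04] = e1 49 43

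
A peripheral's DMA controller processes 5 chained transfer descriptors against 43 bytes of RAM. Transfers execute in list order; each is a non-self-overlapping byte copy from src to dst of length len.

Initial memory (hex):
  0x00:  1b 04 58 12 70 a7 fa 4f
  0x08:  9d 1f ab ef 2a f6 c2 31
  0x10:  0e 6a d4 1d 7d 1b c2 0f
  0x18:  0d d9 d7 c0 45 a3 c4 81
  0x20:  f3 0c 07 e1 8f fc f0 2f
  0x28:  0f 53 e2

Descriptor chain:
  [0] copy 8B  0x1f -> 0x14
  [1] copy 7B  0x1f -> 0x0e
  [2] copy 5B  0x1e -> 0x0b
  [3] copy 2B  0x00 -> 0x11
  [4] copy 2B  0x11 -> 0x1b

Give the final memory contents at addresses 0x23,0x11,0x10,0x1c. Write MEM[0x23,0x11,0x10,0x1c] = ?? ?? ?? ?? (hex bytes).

MEM[0x23,0x11,0x10,0x1c] = e1 1b 0c 04

[0] 0x1f->0x14 len=8 : 81 f3 0c 07 e1 8f fc f0
[1] 0x1f->0x0e len=7 : 81 f3 0c 07 e1 8f fc
[2] 0x1e->0x0b len=5 : c4 81 f3 0c 07
[3] 0x00->0x11 len=2 : 1b 04
[4] 0x11->0x1b len=2 : 1b 04
query mem[0x23]=0xe1, mem[0x11]=0x1b, mem[0x10]=0x0c, mem[0x1c]=0x04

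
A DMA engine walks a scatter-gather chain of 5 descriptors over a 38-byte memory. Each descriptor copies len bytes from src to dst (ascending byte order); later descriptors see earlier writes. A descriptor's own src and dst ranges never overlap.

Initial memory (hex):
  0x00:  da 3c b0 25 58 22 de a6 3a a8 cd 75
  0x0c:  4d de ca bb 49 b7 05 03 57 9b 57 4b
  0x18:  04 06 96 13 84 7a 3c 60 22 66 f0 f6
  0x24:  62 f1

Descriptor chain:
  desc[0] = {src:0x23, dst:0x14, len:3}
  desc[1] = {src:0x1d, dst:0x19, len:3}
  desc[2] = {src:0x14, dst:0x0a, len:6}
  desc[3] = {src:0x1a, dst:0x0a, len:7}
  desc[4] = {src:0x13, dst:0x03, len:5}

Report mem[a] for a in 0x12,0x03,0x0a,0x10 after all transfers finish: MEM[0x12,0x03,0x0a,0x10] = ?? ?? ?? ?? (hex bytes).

  after D0: wrote 3B at 0x14 = f662f1
  after D1: wrote 3B at 0x19 = 7a3c60
  after D2: wrote 6B at 0x0a = f662f14b047a
  after D3: wrote 7B at 0x0a = 3c60847a3c6022
  after D4: wrote 5B at 0x03 = 03f662f14b
query mem[0x12]=0x05, mem[0x03]=0x03, mem[0x0a]=0x3c, mem[0x10]=0x22

MEM[0x12,0x03,0x0a,0x10] = 05 03 3c 22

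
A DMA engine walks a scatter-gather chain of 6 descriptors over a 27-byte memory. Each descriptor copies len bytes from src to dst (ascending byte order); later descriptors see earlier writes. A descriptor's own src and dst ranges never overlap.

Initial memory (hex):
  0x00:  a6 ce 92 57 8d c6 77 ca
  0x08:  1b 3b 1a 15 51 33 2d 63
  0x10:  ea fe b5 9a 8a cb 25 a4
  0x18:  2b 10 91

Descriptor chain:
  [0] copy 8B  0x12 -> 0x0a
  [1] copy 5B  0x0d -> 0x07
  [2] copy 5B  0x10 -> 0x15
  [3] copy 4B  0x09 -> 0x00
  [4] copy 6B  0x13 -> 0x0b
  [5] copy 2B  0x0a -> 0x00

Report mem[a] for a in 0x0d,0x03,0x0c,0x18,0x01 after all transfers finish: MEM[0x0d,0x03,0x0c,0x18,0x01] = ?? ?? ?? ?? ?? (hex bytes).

MEM[0x0d,0x03,0x0c,0x18,0x01] = 2b 8a 8a 9a 9a

[0] 0x12->0x0a len=8 : b5 9a 8a cb 25 a4 2b 10
[1] 0x0d->0x07 len=5 : cb 25 a4 2b 10
[2] 0x10->0x15 len=5 : 2b 10 b5 9a 8a
[3] 0x09->0x00 len=4 : a4 2b 10 8a
[4] 0x13->0x0b len=6 : 9a 8a 2b 10 b5 9a
[5] 0x0a->0x00 len=2 : 2b 9a
query mem[0x0d]=0x2b, mem[0x03]=0x8a, mem[0x0c]=0x8a, mem[0x18]=0x9a, mem[0x01]=0x9a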